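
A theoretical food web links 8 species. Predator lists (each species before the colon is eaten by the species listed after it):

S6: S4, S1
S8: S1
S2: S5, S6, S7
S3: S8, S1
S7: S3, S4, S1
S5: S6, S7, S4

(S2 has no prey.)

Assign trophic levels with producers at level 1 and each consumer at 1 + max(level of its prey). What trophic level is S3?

S2 is a producer → level 1.
S5 eats S2 → level 2.
S7 eats S5 (level 2); other prey at levels: S2 1 → level 3.
S3 eats S7 → level 4.

Trophic level 4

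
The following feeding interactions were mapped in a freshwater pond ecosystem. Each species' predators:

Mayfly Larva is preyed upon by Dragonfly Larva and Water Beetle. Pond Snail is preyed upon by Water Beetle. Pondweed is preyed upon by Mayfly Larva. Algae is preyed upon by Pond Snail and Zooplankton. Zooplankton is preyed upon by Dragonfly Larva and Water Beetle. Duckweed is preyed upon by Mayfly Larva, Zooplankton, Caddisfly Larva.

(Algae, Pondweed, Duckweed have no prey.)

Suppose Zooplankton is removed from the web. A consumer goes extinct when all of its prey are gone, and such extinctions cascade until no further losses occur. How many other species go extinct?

Remove Zooplankton.
Every predator of it retains at least one other prey: Dragonfly Larva still has Mayfly Larva; Water Beetle still has Mayfly Larva, Pond Snail.
No consumer loses all prey, so no secondary extinctions occur.

0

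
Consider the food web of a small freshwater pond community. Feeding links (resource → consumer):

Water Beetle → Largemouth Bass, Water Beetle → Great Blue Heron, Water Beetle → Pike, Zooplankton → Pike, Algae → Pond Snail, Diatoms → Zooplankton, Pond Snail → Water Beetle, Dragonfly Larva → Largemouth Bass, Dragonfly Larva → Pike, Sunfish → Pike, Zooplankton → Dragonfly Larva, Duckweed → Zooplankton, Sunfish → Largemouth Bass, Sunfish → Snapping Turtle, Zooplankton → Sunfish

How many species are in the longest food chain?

4 species

One longest chain: Algae → Pond Snail → Water Beetle → Pike.
It has 4 species and 3 links.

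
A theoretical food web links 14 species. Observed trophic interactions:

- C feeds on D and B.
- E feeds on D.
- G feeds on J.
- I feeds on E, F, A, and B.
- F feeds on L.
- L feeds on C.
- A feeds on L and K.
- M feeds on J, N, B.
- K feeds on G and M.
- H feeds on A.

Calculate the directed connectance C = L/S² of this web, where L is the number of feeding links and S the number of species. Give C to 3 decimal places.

The web has S = 14 species and L = 18 feeding links.
C = L / S² = 18 / 196 = 0.0918 ≈ 0.092.

C = 0.092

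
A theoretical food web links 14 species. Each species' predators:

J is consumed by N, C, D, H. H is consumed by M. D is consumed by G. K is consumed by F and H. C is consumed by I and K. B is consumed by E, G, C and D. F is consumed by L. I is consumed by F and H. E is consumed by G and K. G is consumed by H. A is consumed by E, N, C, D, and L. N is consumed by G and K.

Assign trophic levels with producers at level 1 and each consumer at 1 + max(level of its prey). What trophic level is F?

J is a producer → level 1.
N eats J (level 1); other prey at levels: A 1 → level 2.
K eats N (level 2); other prey at levels: C 2, E 2 → level 3.
F eats K (level 3); other prey at levels: I 3 → level 4.

Trophic level 4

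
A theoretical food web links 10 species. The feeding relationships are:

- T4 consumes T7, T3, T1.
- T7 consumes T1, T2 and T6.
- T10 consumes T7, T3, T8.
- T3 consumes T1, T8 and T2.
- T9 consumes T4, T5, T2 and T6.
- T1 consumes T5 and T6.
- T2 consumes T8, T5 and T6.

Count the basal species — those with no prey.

3

Basal species (no prey listed): T5, T6, T8.
Count: 3.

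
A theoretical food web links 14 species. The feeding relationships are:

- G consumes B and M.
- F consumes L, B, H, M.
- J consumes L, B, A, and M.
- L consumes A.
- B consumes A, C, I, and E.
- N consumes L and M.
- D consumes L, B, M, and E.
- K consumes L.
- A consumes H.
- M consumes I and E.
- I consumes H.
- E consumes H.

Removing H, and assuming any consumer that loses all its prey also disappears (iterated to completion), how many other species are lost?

Remove H.
Round 1: A (all prey gone), E (all prey gone), I (all prey gone) → extinct.
Round 2: L (all prey gone), M (all prey gone) → extinct.
Round 3: K (all prey gone), N (all prey gone) → extinct.
No further losses. Total secondary extinctions: 7.

7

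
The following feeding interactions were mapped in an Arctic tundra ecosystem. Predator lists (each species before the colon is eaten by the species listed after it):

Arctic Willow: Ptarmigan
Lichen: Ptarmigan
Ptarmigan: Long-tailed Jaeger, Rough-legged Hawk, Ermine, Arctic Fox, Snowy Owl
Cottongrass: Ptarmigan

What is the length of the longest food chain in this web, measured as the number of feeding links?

One longest chain: Cottongrass → Ptarmigan → Long-tailed Jaeger.
It has 3 species and 2 links.

2 links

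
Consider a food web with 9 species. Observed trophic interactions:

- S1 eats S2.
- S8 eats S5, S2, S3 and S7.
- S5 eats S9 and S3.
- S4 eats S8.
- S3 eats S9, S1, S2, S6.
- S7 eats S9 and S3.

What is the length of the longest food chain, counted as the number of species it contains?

6 species

One longest chain: S2 → S1 → S3 → S7 → S8 → S4.
It has 6 species and 5 links.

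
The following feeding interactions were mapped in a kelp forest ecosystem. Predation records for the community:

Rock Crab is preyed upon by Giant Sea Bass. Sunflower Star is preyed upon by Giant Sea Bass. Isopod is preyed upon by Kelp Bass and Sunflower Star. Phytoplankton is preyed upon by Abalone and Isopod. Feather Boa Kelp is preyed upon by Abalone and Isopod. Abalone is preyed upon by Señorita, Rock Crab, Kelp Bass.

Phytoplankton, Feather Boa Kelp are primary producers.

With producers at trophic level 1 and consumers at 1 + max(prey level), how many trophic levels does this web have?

Producers (level 1): Phytoplankton, Feather Boa Kelp.
Phytoplankton → Isopod → Sunflower Star → Giant Sea Bass gives Giant Sea Bass level 4.
No species has a prey at level 4, so no species reaches level 5.

4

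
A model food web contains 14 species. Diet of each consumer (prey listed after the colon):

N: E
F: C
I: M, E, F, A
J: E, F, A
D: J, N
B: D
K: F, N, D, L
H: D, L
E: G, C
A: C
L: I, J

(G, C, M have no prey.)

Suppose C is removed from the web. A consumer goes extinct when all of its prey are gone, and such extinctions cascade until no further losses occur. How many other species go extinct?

Remove C.
Round 1: F (all prey gone), A (all prey gone) → extinct.
No further losses. Total secondary extinctions: 2.

2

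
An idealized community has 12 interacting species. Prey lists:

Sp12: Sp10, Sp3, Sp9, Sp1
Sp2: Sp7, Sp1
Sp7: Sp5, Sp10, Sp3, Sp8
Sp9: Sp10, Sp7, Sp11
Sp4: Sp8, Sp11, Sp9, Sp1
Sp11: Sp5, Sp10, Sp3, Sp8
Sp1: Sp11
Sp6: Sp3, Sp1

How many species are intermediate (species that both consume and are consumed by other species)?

Intermediate species (has both prey and predators): Sp7, Sp11, Sp9, Sp1.
Count: 4.

4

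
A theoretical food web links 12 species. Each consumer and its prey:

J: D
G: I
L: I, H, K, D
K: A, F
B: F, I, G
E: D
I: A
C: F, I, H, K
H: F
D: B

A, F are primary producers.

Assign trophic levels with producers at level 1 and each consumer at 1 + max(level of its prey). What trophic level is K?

A is a producer → level 1.
K eats A (level 1); other prey at levels: F 1 → level 2.

Trophic level 2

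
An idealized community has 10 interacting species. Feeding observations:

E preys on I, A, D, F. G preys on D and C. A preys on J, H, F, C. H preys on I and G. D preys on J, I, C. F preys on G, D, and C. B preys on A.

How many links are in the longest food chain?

One longest chain: C → D → G → F → A → E.
It has 6 species and 5 links.

5 links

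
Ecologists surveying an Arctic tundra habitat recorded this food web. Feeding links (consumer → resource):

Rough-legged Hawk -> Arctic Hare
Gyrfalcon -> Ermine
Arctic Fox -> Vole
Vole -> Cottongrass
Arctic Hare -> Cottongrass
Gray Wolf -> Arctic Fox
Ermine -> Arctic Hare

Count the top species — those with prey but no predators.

Top species (has prey, but nothing eats it): Rough-legged Hawk, Gyrfalcon, Gray Wolf.
Count: 3.

3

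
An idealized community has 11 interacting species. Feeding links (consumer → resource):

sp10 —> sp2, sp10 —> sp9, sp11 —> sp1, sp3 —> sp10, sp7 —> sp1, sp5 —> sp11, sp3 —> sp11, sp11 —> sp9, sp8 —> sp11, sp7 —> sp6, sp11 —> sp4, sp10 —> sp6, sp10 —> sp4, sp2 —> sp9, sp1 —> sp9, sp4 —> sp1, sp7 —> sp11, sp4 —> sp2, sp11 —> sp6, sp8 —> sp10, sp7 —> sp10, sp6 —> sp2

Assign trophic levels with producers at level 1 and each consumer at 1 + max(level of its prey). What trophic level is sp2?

sp9 is a producer → level 1.
sp2 eats sp9 → level 2.

Trophic level 2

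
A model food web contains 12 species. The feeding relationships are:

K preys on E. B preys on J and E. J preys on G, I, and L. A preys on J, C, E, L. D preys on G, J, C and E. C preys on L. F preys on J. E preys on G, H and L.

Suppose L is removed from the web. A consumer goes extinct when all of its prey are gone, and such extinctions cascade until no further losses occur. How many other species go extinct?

1

Remove L.
Round 1: C (all prey gone) → extinct.
No further losses. Total secondary extinctions: 1.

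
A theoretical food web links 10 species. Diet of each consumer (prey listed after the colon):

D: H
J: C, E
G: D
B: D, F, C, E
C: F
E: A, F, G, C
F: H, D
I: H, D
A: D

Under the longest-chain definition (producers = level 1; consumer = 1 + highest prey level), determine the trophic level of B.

H is a producer → level 1.
D eats H → level 2.
F eats D (level 2); other prey at levels: H 1 → level 3.
C eats F → level 4.
E eats C (level 4); other prey at levels: A 3, F 3, G 3 → level 5.
B eats E (level 5); other prey at levels: D 2, F 3, C 4 → level 6.

Trophic level 6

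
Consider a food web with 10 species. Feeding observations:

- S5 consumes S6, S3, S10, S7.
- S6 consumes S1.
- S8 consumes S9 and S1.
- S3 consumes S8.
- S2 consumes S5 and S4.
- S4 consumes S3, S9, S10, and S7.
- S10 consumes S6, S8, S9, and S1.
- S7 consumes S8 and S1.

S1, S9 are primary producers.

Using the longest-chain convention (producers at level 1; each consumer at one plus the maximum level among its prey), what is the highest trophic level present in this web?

Producers (level 1): S1, S9.
S1 → S8 → S10 → S4 → S2 gives S2 level 5.
No species has a prey at level 5, so no species reaches level 6.

5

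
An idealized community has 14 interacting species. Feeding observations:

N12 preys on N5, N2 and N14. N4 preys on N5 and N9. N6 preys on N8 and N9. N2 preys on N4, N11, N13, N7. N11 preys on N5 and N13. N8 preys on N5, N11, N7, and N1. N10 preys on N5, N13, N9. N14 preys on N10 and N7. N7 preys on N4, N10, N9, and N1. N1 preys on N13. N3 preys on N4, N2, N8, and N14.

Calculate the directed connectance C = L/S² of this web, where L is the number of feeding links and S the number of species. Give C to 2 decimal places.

C = 0.16

The web has S = 14 species and L = 31 feeding links.
C = L / S² = 31 / 196 = 0.1582 ≈ 0.16.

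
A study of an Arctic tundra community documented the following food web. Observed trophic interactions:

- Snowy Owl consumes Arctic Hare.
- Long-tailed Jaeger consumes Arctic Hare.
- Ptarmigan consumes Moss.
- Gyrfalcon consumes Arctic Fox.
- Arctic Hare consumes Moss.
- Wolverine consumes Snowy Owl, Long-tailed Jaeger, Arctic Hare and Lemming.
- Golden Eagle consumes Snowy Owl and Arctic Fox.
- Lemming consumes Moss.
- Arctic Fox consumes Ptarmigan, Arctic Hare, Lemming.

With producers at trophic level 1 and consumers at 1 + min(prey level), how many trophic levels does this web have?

Producers (level 1): Moss.
Following each consumer down to its lowest-level prey: Moss → Ptarmigan → Arctic Fox → Golden Eagle (levels 1 through 4).
All prey of Golden Eagle (Arctic Fox 3, Snowy Owl 3) are at level 3 or above, so Golden Eagle is at level 1 + 3 = 4.
Every consumer has at least one prey at level 3 or below, so none exceeds level 4.

4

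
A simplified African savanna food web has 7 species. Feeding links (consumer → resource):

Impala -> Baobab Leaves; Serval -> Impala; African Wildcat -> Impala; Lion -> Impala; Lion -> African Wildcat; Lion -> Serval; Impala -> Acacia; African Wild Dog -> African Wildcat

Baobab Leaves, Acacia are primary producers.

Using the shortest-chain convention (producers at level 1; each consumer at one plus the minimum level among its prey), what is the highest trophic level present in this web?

4

Producers (level 1): Baobab Leaves, Acacia.
Following each consumer down to its lowest-level prey: Baobab Leaves → Impala → African Wildcat → African Wild Dog (levels 1 through 4).
All prey of African Wild Dog (African Wildcat 3) are at level 3 or above, so African Wild Dog is at level 1 + 3 = 4.
Every consumer has at least one prey at level 3 or below, so none exceeds level 4.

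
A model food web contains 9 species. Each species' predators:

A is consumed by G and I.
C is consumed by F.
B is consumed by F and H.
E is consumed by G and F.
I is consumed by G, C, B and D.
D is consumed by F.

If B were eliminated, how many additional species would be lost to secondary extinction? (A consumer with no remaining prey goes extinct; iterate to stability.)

Remove B.
Round 1: H (all prey gone) → extinct.
No further losses. Total secondary extinctions: 1.

1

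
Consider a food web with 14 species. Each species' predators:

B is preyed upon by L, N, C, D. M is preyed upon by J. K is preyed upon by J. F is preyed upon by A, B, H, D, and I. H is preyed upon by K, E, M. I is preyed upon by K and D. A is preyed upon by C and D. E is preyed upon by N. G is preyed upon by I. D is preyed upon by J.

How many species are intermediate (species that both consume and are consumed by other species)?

Intermediate species (has both prey and predators): B, A, H, I, E, D, K, M.
Count: 8.

8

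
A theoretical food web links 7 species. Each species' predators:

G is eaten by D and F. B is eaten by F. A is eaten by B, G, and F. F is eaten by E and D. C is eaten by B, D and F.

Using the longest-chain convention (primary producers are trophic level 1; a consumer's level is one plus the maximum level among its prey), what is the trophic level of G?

A is a producer → level 1.
G eats A → level 2.

Trophic level 2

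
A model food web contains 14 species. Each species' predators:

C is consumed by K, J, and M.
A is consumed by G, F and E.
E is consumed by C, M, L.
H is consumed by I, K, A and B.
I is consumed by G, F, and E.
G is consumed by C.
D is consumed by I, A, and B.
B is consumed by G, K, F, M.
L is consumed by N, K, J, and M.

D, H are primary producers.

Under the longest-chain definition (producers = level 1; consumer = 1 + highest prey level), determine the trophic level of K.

Trophic level 5

D is a producer → level 1.
B eats D (level 1); other prey at levels: H 1 → level 2.
G eats B (level 2); other prey at levels: I 2, A 2 → level 3.
C eats G (level 3); other prey at levels: E 3 → level 4.
K eats C (level 4); other prey at levels: H 1, B 2, L 4 → level 5.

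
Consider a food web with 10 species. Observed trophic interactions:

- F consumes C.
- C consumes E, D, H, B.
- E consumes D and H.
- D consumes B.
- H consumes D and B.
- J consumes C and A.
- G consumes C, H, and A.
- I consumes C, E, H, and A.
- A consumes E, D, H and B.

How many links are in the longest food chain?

5 links

One longest chain: B → D → H → E → C → G.
It has 6 species and 5 links.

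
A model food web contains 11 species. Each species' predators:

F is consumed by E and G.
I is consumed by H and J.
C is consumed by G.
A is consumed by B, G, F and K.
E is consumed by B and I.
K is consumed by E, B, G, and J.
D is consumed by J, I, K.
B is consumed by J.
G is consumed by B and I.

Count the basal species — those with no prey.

Basal species (no prey listed): C, D, A.
Count: 3.

3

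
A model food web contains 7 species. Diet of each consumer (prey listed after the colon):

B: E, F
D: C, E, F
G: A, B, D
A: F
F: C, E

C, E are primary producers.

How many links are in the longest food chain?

3 links

One longest chain: C → F → A → G.
It has 4 species and 3 links.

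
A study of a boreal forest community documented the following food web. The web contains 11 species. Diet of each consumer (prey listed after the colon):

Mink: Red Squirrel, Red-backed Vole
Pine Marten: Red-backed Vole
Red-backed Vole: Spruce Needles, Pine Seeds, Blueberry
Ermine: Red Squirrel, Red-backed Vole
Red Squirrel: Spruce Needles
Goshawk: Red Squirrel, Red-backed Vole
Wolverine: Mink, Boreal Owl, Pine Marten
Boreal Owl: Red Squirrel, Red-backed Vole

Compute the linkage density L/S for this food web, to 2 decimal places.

There are L = 16 links among S = 11 species.
L/S = 16/11 = 1.4545 ≈ 1.45.

L/S = 1.45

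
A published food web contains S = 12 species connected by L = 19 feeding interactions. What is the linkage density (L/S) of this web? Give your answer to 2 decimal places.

There are L = 19 links among S = 12 species.
L/S = 19/12 = 1.5833 ≈ 1.58.

L/S = 1.58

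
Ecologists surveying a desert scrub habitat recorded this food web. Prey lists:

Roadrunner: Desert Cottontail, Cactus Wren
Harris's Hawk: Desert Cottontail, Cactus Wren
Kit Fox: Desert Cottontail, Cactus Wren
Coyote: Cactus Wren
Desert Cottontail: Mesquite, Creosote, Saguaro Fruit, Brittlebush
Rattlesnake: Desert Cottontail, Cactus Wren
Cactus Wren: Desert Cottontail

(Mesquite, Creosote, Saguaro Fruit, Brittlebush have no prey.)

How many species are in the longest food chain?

4 species

One longest chain: Mesquite → Desert Cottontail → Cactus Wren → Coyote.
It has 4 species and 3 links.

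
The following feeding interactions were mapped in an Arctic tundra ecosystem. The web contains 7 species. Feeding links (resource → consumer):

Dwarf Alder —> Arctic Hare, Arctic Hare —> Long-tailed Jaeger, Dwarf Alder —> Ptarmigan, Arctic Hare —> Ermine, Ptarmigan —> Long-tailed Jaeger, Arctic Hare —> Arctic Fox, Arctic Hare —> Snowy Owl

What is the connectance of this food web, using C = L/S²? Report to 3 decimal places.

The web has S = 7 species and L = 7 feeding links.
C = L / S² = 7 / 49 = 0.1429 ≈ 0.143.

C = 0.143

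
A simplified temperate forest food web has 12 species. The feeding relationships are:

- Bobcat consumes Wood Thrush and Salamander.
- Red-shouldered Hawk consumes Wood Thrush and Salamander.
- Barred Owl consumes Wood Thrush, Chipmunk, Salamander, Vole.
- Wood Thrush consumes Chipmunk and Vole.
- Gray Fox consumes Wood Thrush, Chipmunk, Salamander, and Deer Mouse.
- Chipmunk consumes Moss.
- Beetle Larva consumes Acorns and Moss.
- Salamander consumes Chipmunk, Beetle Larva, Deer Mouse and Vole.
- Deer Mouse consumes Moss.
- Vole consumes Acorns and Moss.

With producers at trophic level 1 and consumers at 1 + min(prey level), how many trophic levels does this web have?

4

Producers (level 1): Moss, Acorns.
Following each consumer down to its lowest-level prey: Moss → Chipmunk → Wood Thrush → Bobcat (levels 1 through 4).
All prey of Bobcat (Wood Thrush 3, Salamander 3) are at level 3 or above, so Bobcat is at level 1 + 3 = 4.
Every consumer has at least one prey at level 3 or below, so none exceeds level 4.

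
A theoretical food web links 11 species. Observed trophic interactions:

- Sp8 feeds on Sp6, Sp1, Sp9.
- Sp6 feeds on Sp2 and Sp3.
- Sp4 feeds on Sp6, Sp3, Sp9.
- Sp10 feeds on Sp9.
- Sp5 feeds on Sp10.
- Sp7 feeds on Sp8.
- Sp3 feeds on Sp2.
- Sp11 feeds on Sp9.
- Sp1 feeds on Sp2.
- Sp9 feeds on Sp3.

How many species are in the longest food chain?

5 species

One longest chain: Sp2 → Sp3 → Sp9 → Sp10 → Sp5.
It has 5 species and 4 links.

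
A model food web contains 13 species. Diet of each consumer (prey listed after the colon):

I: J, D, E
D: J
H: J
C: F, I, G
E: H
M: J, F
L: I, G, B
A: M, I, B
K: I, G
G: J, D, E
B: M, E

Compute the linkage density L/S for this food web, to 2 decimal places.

There are L = 24 links among S = 13 species.
L/S = 24/13 = 1.8462 ≈ 1.85.

L/S = 1.85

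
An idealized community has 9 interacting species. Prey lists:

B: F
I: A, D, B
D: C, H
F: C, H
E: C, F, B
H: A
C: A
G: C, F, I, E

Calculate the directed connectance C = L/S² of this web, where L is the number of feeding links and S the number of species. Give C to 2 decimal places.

C = 0.21

The web has S = 9 species and L = 17 feeding links.
C = L / S² = 17 / 81 = 0.2099 ≈ 0.21.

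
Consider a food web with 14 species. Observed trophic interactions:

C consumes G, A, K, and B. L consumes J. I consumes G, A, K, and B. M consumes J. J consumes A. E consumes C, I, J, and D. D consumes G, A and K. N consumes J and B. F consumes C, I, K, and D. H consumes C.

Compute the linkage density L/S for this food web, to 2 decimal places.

There are L = 25 links among S = 14 species.
L/S = 25/14 = 1.7857 ≈ 1.79.

L/S = 1.79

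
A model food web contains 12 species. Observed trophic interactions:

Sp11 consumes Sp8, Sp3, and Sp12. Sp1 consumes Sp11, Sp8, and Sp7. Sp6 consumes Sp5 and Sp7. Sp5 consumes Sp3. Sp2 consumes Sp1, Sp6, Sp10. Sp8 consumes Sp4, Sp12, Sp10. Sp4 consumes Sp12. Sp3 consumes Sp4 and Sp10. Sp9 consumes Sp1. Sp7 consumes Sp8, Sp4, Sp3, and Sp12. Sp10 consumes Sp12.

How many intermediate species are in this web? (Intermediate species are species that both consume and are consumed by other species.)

Intermediate species (has both prey and predators): Sp10, Sp4, Sp3, Sp8, Sp11, Sp7, Sp5, Sp6, Sp1.
Count: 9.

9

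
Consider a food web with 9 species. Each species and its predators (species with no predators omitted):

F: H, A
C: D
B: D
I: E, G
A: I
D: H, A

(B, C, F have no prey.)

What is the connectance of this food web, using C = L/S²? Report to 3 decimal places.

C = 0.111

The web has S = 9 species and L = 9 feeding links.
C = L / S² = 9 / 81 = 0.1111 ≈ 0.111.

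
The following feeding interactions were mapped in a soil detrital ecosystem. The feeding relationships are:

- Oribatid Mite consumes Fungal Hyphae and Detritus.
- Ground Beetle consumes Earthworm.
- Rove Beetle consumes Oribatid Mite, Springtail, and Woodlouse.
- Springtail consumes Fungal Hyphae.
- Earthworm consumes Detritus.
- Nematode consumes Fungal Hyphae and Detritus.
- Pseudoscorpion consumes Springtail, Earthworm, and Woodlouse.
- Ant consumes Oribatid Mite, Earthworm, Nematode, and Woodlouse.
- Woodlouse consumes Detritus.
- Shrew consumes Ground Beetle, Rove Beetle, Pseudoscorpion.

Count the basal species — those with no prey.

Basal species (no prey listed): Fungal Hyphae, Detritus.
Count: 2.

2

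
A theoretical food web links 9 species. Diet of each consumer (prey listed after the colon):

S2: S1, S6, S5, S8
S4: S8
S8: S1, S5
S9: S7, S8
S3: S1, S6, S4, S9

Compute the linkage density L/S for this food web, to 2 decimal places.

There are L = 13 links among S = 9 species.
L/S = 13/9 = 1.4444 ≈ 1.44.

L/S = 1.44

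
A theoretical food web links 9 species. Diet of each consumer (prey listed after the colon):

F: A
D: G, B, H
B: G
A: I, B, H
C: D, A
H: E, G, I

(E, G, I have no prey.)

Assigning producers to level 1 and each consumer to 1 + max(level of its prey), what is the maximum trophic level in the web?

Producers (level 1): E, G, I.
G → B → A → F gives F level 4.
No species has a prey at level 4, so no species reaches level 5.

4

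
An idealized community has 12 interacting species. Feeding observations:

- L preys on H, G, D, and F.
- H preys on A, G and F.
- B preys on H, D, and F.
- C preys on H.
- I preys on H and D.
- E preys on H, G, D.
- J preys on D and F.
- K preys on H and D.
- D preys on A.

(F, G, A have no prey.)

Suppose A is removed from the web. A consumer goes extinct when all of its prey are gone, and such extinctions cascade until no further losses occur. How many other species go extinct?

Remove A.
Round 1: D (all prey gone) → extinct.
No further losses. Total secondary extinctions: 1.

1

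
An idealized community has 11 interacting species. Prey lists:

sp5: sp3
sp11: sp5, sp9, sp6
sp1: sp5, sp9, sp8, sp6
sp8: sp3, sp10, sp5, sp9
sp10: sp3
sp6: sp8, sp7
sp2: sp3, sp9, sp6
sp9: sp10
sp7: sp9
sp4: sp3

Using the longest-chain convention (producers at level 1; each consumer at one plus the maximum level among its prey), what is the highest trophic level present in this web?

Producers (level 1): sp3.
sp3 → sp10 → sp9 → sp8 → sp6 → sp2 gives sp2 level 6.
No species has a prey at level 6, so no species reaches level 7.

6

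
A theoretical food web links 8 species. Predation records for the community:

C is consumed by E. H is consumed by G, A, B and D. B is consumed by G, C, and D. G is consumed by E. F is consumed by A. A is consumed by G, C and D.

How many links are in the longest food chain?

3 links

One longest chain: H → B → G → E.
It has 4 species and 3 links.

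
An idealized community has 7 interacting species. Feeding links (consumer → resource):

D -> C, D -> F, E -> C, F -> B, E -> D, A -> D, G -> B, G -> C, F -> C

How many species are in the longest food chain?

One longest chain: C → F → D → A.
It has 4 species and 3 links.

4 species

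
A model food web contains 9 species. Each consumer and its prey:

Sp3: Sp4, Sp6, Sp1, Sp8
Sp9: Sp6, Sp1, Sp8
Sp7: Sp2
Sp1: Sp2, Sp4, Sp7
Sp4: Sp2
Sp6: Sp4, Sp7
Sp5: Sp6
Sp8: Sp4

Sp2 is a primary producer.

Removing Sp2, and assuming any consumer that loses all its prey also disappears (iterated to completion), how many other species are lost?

8

Remove Sp2.
Round 1: Sp4 (all prey gone), Sp7 (all prey gone) → extinct.
Round 2: Sp6 (all prey gone), Sp1 (all prey gone), Sp8 (all prey gone) → extinct.
Round 3: Sp5 (all prey gone), Sp3 (all prey gone), Sp9 (all prey gone) → extinct.
No further losses. Total secondary extinctions: 8.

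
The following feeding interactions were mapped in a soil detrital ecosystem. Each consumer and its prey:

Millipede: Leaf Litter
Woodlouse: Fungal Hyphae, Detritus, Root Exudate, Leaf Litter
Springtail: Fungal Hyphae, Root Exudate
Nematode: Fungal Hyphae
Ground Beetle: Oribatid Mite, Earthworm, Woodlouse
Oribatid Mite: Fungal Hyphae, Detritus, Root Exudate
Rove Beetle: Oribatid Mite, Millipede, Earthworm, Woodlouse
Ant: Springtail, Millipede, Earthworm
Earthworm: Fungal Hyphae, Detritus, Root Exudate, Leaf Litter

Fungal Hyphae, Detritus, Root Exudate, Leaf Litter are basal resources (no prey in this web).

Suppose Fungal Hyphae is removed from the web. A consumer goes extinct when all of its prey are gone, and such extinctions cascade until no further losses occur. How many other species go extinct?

Remove Fungal Hyphae.
Round 1: Nematode (all prey gone) → extinct.
No further losses. Total secondary extinctions: 1.

1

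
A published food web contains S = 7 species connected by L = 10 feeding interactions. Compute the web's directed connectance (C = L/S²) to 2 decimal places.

C = 0.20

The web has S = 7 species and L = 10 feeding links.
C = L / S² = 10 / 49 = 0.2041 ≈ 0.20.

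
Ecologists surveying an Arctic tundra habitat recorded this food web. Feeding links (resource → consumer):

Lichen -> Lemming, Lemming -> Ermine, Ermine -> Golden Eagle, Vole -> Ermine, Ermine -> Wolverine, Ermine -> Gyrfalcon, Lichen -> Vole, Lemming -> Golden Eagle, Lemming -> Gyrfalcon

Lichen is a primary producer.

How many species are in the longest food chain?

4 species

One longest chain: Lichen → Lemming → Ermine → Golden Eagle.
It has 4 species and 3 links.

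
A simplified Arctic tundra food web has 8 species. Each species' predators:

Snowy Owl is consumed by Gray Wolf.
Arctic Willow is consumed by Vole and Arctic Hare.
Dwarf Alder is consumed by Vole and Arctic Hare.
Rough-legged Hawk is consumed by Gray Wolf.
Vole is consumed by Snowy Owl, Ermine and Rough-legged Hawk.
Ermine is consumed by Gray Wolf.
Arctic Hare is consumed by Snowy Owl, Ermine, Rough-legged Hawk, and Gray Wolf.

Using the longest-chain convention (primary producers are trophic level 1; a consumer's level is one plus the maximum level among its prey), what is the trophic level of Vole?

Trophic level 2

Arctic Willow is a producer → level 1.
Vole eats Arctic Willow (level 1); other prey at levels: Dwarf Alder 1 → level 2.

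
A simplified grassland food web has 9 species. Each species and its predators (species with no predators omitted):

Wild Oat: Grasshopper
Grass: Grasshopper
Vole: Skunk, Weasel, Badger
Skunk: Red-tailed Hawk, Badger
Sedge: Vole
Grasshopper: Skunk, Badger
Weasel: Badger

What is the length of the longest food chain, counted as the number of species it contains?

One longest chain: Sedge → Vole → Skunk → Red-tailed Hawk.
It has 4 species and 3 links.

4 species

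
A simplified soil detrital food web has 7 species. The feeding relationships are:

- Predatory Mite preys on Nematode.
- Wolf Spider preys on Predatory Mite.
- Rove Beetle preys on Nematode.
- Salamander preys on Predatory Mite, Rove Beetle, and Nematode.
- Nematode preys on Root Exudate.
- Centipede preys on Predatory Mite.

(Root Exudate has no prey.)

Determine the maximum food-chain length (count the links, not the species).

One longest chain: Root Exudate → Nematode → Predatory Mite → Wolf Spider.
It has 4 species and 3 links.

3 links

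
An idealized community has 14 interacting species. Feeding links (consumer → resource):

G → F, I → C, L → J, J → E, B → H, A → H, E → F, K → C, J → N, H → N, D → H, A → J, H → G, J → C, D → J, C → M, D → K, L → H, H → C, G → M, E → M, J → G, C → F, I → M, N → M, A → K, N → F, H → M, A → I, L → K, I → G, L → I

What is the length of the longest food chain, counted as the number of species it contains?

One longest chain: F → N → H → D.
It has 4 species and 3 links.

4 species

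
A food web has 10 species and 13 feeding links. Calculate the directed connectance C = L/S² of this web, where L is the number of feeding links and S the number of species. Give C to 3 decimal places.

C = 0.130

The web has S = 10 species and L = 13 feeding links.
C = L / S² = 13 / 100 = 0.1300 ≈ 0.130.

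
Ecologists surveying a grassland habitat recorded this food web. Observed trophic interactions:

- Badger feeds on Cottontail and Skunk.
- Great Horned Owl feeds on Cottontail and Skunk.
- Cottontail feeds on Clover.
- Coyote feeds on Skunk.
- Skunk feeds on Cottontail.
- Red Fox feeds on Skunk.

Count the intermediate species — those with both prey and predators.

2

Intermediate species (has both prey and predators): Cottontail, Skunk.
Count: 2.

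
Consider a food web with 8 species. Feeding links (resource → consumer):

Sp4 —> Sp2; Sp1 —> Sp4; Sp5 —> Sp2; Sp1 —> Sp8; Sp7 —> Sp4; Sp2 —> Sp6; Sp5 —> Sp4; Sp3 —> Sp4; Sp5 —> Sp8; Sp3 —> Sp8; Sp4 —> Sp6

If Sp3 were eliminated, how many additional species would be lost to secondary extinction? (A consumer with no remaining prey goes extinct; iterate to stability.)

Remove Sp3.
Every predator of it retains at least one other prey: Sp4 still has Sp5, Sp7, Sp1; Sp8 still has Sp5, Sp1.
No consumer loses all prey, so no secondary extinctions occur.

0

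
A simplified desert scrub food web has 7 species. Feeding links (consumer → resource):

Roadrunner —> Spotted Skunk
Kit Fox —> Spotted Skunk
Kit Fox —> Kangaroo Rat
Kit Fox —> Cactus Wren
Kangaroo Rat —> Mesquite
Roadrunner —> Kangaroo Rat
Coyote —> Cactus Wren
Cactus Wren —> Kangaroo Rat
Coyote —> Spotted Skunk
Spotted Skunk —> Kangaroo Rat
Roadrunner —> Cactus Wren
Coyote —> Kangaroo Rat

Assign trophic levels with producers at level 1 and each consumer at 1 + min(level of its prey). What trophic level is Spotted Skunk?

Mesquite is a producer → level 1.
Kangaroo Rat eats Mesquite → level 2.
Spotted Skunk eats Kangaroo Rat → level 3.
No prey of Spotted Skunk is below level 2, so 3 is the minimum.

Trophic level 3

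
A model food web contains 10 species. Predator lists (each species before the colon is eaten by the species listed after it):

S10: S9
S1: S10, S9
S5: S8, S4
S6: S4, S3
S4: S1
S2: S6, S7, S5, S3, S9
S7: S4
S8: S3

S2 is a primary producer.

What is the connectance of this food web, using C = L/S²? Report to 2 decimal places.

C = 0.15

The web has S = 10 species and L = 15 feeding links.
C = L / S² = 15 / 100 = 0.1500 ≈ 0.15.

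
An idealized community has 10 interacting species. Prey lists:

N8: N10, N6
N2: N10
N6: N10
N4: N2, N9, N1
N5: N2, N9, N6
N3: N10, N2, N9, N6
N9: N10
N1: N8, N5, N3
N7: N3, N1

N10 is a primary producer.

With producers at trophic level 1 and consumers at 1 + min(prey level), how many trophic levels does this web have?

3

Producers (level 1): N10.
Following each consumer down to its lowest-level prey: N10 → N2 → N5 (levels 1 through 3).
All prey of N5 (N2 2, N9 2, N6 2) are at level 2 or above, so N5 is at level 1 + 2 = 3.
Every consumer has at least one prey at level 2 or below, so none exceeds level 3.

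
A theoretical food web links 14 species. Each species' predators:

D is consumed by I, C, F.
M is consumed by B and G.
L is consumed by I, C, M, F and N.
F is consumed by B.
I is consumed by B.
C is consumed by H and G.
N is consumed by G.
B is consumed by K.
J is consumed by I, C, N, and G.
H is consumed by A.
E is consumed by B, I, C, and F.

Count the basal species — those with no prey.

4

Basal species (no prey listed): D, J, E, L.
Count: 4.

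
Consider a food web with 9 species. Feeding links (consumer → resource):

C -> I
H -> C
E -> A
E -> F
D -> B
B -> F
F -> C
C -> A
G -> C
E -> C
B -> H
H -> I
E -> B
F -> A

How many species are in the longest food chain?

One longest chain: I → C → F → B → E.
It has 5 species and 4 links.

5 species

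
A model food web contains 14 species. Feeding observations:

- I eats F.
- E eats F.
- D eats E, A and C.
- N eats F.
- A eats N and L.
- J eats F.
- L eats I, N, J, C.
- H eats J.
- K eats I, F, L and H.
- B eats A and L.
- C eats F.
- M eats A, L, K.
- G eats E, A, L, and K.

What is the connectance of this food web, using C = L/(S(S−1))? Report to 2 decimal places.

C = 0.15

The web has S = 14 species and L = 28 feeding links.
C = L / (S(S−1)) = 28 / 182 = 0.1538 ≈ 0.15.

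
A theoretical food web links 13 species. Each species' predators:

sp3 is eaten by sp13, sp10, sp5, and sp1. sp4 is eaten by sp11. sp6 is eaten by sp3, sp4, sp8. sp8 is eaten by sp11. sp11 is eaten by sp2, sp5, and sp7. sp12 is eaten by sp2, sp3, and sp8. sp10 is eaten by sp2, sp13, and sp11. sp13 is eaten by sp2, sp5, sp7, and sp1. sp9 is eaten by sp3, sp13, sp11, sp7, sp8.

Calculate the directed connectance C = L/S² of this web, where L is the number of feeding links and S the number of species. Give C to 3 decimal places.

C = 0.160

The web has S = 13 species and L = 27 feeding links.
C = L / S² = 27 / 169 = 0.1598 ≈ 0.160.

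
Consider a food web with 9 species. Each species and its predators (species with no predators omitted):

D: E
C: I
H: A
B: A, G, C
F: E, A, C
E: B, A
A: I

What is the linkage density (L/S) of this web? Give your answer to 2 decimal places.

There are L = 12 links among S = 9 species.
L/S = 12/9 = 1.3333 ≈ 1.33.

L/S = 1.33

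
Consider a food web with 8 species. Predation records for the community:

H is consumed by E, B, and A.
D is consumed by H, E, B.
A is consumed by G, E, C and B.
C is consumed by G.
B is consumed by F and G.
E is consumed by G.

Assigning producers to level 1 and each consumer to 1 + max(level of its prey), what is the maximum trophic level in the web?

5

Producers (level 1): D.
D → H → A → B → F gives F level 5.
No species has a prey at level 5, so no species reaches level 6.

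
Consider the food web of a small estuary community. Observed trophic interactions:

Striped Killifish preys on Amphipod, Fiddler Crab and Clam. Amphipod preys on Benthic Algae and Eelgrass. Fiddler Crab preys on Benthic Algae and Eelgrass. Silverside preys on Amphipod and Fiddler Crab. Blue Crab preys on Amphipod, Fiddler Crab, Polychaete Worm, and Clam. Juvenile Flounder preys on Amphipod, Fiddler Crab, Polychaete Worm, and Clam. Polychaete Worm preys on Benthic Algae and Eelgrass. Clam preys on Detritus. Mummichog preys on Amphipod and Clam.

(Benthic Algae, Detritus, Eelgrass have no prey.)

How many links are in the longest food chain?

2 links

One longest chain: Detritus → Clam → Mummichog.
It has 3 species and 2 links.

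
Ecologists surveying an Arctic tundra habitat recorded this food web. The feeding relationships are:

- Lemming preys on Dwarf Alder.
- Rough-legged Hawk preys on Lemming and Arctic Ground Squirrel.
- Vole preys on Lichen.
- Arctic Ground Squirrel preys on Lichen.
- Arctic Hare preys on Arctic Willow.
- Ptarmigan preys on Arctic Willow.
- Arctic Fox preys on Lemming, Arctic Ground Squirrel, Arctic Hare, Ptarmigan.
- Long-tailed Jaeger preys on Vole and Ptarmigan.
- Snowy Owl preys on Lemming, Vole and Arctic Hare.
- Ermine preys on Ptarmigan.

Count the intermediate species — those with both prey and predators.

5

Intermediate species (has both prey and predators): Arctic Hare, Ptarmigan, Vole, Lemming, Arctic Ground Squirrel.
Count: 5.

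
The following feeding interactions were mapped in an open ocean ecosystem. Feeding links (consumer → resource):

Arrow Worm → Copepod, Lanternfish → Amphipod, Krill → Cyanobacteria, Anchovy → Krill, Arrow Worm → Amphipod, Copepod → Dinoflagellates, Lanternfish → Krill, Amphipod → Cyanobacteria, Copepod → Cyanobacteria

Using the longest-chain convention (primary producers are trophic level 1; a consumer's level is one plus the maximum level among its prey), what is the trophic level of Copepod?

Trophic level 2

Cyanobacteria is a producer → level 1.
Copepod eats Cyanobacteria (level 1); other prey at levels: Dinoflagellates 1 → level 2.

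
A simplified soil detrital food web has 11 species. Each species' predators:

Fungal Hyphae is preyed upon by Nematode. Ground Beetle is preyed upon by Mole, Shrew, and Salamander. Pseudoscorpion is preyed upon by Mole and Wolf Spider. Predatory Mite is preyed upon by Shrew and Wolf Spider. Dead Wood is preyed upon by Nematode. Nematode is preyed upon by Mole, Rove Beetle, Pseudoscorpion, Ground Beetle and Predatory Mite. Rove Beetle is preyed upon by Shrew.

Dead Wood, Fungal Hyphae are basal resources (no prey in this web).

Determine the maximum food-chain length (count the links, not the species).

One longest chain: Dead Wood → Nematode → Predatory Mite → Shrew.
It has 4 species and 3 links.

3 links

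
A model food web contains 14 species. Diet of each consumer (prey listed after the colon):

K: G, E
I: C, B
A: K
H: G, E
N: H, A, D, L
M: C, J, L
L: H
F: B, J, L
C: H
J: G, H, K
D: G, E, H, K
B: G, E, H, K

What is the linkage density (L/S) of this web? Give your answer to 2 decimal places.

There are L = 30 links among S = 14 species.
L/S = 30/14 = 2.1429 ≈ 2.14.

L/S = 2.14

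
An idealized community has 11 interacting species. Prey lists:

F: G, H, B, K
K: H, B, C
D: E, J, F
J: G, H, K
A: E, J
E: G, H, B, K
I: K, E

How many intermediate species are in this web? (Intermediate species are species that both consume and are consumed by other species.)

Intermediate species (has both prey and predators): K, E, J, F.
Count: 4.

4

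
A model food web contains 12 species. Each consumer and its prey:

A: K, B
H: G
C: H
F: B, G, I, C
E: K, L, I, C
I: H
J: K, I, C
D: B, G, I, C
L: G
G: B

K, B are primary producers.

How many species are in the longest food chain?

One longest chain: B → G → H → I → F.
It has 5 species and 4 links.

5 species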